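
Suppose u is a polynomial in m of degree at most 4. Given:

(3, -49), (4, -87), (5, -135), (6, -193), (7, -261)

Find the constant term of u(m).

First differences: -38, -48, -58, -68. Second differences: -10, -10, -10.
Level-2 differences are constant, so u has degree 2.
Fitting a degree-2 polynomial gives u(m) = -5m² - 3m + 5.
The constant term is u(0) = 5.

5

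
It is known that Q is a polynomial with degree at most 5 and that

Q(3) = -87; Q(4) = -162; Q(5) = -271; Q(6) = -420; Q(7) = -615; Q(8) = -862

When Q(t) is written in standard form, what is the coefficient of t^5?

First differences: -75, -109, -149, -195, -247. Second differences: -34, -40, -46, -52. Third differences: -6, -6, -6.
Level-3 differences are constant, so Q has degree 3.
Fitting a degree-3 polynomial gives Q(t) = -t³ - 5t² - 3t - 6.
The coefficient of t^5 is 0.

0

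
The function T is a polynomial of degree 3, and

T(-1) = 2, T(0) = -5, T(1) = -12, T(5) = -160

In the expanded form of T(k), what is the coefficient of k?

Write T(k) = ak³ + bk² + ck + d; the 4 given values yield a linear system in the 4 coefficients.
Solving, T(k) = -k³ - 6k - 5.
The coefficient of k is -6.

-6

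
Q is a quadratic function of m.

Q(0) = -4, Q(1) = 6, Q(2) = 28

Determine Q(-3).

Write Q(m) = am² + bm + c; the 3 given values yield a linear system in the 3 coefficients.
Solving, Q(m) = 6m² + 4m - 4.
Then Q(-3) = 38.

38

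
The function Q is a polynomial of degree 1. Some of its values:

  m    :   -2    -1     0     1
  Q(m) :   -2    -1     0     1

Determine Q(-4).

-4

First differences: 1, 1, 1.
Level-1 differences are constant, so Q has degree 1.
Fitting a degree-1 polynomial gives Q(m) = m.
Then Q(-4) = -4.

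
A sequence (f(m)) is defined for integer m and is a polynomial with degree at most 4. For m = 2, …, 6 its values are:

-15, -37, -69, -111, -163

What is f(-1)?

Write f(m) = am^4 + bm³ + cm² + dm + e; the 5 given values yield a linear system in the 5 coefficients.
Solving, the top 2 coefficients vanish, and f(m) = -5m² + 3m - 1.
Then f(-1) = -9.

-9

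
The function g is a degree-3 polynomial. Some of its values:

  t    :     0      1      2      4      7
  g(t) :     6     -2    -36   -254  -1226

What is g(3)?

Write g(t) = at³ + bt² + ct + d; the 5 given values yield a linear system in the 4 coefficients.
Solving, g(t) = -3t³ - 4t² - t + 6.
Then g(3) = -114.

-114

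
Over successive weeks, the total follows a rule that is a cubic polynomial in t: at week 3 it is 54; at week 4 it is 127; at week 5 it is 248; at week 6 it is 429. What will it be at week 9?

1452

Write the value at t as Q(t).
Write Q(t) = at³ + bt² + ct + d; the 4 given values yield a linear system in the 4 coefficients.
Solving, Q(t) = 2t³ - t + 3.
Then Q(9) = 1452.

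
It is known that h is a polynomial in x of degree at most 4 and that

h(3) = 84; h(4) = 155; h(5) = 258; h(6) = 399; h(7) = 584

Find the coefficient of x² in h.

First differences: 71, 103, 141, 185. Second differences: 32, 38, 44. Third differences: 6, 6.
Level-3 differences are constant, so h has degree 3.
Fitting a degree-3 polynomial gives h(x) = x³ + 4x² + 6x + 3.
The coefficient of x² is 4.

4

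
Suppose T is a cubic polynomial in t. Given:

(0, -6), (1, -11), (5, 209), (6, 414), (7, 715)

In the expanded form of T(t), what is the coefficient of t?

-2

Write T(t) = at³ + bt² + ct + d; the 5 given values yield a linear system in the 4 coefficients.
Solving, T(t) = 3t³ - 6t² - 2t - 6.
The coefficient of t is -2.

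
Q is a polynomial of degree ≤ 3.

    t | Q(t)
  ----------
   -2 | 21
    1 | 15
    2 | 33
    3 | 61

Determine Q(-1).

9

Write Q(t) = at³ + bt² + ct + d; the 4 given values yield a linear system in the 4 coefficients.
Solving, the leading coefficient vanishes, and Q(t) = 5t² + 3t + 7.
Then Q(-1) = 9.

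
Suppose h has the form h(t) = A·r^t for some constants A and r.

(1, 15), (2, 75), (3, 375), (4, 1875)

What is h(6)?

Consecutive ratio: 75/15 = 5, and 375/75 = 5, so r = 5.
Then A·5^1 = 15 gives A = 3, and h(t) = 3·5^t.
h(6) = 3·5^6 = 46875.

46875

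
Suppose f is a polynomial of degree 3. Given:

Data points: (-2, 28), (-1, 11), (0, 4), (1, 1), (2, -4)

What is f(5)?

Write f(n) = an³ + bn² + cn + d; the 5 given values yield a linear system in the 4 coefficients.
Solving, f(n) = -n³ + 2n² - 4n + 4.
Then f(5) = -91.

-91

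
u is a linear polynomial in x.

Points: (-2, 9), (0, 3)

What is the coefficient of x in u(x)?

Write u(x) = ax + b; the 2 given values yield a linear system in the 2 coefficients.
Solving, u(x) = -3x + 3.
The coefficient of x is -3.

-3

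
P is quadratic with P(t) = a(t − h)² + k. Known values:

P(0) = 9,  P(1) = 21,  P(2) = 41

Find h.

First differences 12, 20; second difference 8 = 2a, so a = 4.
Expanding, the t-coefficient is −2ah = -8h; matching it to the data gives h = -1, and then k = 5.
So P(t) = 4(t + 1)² + 5.
Hence h = -1.

-1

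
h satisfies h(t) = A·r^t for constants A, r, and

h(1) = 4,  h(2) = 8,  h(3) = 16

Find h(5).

Consecutive ratio: 8/4 = 2, and 16/8 = 2, so r = 2.
Then A·2^1 = 4 gives A = 2, and h(t) = 2·2^t.
h(5) = 2·2^5 = 64.

64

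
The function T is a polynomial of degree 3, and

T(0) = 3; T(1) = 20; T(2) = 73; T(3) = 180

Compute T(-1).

Write T(n) = an³ + bn² + cn + d; the 4 given values yield a linear system in the 4 coefficients.
Solving, T(n) = 3n³ + 9n² + 5n + 3.
Then T(-1) = 4.

4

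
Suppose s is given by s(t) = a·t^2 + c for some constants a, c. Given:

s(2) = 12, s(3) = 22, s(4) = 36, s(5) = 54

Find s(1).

From s(2) = 12 and s(3) = 22: 4a + c = 12 and 9a + c = 22.
Subtracting: 5a = 10, so a = 2; then c = 12 − 2·4 = 4.
So s(t) = 2t² + 4, and s(1) = 6.

6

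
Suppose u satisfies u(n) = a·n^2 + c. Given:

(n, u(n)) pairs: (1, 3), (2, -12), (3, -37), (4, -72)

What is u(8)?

From u(1) = 3 and u(2) = -12: 1a + c = 3 and 4a + c = -12.
Subtracting: 3a = -15, so a = -5; then c = 3 − (-5)·1 = 8.
So u(n) = -5n² + 8, and u(8) = -312.

-312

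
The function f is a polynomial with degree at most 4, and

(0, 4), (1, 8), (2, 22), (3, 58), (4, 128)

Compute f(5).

First differences: 4, 14, 36, 70. Second differences: 10, 22, 34. Third differences: 12, 12.
Level-3 differences are constant, so f has degree 3.
Extending the table by one column gives the next first difference 116, so f(5) = 128 + 116 = 244.

244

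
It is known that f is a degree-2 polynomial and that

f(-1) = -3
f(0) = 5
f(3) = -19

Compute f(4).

-43

Write f(t) = at² + bt + c; the 3 given values yield a linear system in the 3 coefficients.
Solving, f(t) = -4t² + 4t + 5.
Then f(4) = -43.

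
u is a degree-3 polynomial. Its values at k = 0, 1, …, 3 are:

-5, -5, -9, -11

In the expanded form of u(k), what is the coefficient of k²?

Write u(k) = ak³ + bk² + ck + d; the 4 given values yield a linear system in the 4 coefficients.
Solving, u(k) = k³ - 5k² + 4k - 5.
The coefficient of k² is -5.

-5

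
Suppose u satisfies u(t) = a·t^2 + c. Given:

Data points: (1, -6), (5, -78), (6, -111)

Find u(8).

-195

From u(1) = -6 and u(5) = -78: 1a + c = -6 and 25a + c = -78.
Subtracting: 24a = -72, so a = -3; then c = -6 − (-3)·1 = -3.
So u(t) = -3t² − 3, and u(8) = -195.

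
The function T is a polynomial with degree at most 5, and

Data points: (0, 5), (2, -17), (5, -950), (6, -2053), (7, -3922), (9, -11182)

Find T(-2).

-61

Write T(k) = ak^5 + bk^4 + ck³ + dk² + ek + p; the 6 given values yield a linear system in the 6 coefficients.
Solving, the leading coefficient vanishes, and T(k) = -2k^4 + 3k³ - 3k² - k + 5.
Then T(-2) = -61.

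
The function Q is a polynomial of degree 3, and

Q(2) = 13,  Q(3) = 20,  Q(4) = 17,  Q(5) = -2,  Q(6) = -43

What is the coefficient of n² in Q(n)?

Write Q(n) = an³ + bn² + cn + d; the 5 given values yield a linear system in the 4 coefficients.
Solving, Q(n) = -n³ + 4n² + 6n - 7.
The coefficient of n² is 4.

4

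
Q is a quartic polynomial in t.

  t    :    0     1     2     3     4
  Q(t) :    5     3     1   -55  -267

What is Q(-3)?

Write Q(t) = at^4 + bt³ + ct² + dt + e; the 5 given values yield a linear system in the 5 coefficients.
Solving, Q(t) = -2t^4 + 3t³ + 5t² - 8t + 5.
Then Q(-3) = -169.

-169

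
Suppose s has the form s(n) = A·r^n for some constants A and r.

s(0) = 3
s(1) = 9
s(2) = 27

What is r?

3

Consecutive ratio: 9/3 = 3, and 27/9 = 3, so r = 3.
Then A·3^0 = 3 gives A = 3, and s(n) = 3·3^n.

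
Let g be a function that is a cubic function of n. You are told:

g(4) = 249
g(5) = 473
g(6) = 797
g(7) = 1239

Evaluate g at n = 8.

1817

Write g(n) = an³ + bn² + cn + d; the 4 given values yield a linear system in the 4 coefficients.
Solving, g(n) = 3n³ + 5n² - 4n - 7.
Then g(8) = 1817.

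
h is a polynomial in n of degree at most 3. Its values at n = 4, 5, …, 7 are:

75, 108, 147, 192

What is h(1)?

12

First differences: 33, 39, 45. Second differences: 6, 6.
Level-2 differences are constant, so h has degree 2.
Fitting a degree-2 polynomial gives h(n) = 3n² + 6n + 3.
Then h(1) = 12.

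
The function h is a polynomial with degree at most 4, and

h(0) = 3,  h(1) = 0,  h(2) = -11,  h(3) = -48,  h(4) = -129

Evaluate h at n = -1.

Write h(n) = an^4 + bn³ + cn² + dn + e; the 5 given values yield a linear system in the 5 coefficients.
Solving, the leading coefficient vanishes, and h(n) = -3n³ + 5n² - 5n + 3.
Then h(-1) = 16.

16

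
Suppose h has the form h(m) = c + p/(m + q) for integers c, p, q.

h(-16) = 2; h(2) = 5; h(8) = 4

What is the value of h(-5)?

(h(m) − c)(m + q) = p for each data point; the three points give a linear system in c and q, then p follows.
Solving: c = 3, q = 4, p = 12, so h(m) = 3 + 12/(m + 4).
Then h(-5) = 3 + 12/(-1) = -9.

-9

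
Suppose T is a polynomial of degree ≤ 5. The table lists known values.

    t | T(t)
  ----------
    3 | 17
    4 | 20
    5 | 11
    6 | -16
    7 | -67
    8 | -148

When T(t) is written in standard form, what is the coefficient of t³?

-1

Write T(t) = at^5 + bt^4 + ct³ + dt² + et + p; the 6 given values yield a linear system in the 6 coefficients.
Solving, the top 2 coefficients vanish, and T(t) = -t³ + 6t² - 2t - 4.
The coefficient of t³ is -1.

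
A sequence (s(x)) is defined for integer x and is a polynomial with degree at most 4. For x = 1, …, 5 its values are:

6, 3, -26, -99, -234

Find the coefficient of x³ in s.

-3

First differences: -3, -29, -73, -135. Second differences: -26, -44, -62. Third differences: -18, -18.
Level-3 differences are constant, so s has degree 3.
Fitting a degree-3 polynomial gives s(x) = -3x³ + 5x² + 3x + 1.
The coefficient of x³ is -3.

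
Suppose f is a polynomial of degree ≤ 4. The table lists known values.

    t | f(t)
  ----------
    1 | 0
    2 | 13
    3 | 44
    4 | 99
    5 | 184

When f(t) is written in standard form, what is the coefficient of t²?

First differences: 13, 31, 55, 85. Second differences: 18, 24, 30. Third differences: 6, 6.
Level-3 differences are constant, so f has degree 3.
Fitting a degree-3 polynomial gives f(t) = t³ + 3t² - 3t - 1.
The coefficient of t² is 3.

3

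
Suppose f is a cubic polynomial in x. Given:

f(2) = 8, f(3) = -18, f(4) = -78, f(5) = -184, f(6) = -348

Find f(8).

-898

First differences: -26, -60, -106, -164. Second differences: -34, -46, -58. Third differences: -12, -12.
Level-3 differences are constant, so f has degree 3.
Fitting a degree-3 polynomial gives f(x) = -2x³ + x² + 7x + 6.
Then f(8) = -898.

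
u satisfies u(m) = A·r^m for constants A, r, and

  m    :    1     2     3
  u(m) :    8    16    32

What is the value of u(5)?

Consecutive ratio: 16/8 = 2, and 32/16 = 2, so r = 2.
Then A·2^1 = 8 gives A = 4, and u(m) = 4·2^m.
u(5) = 4·2^5 = 128.

128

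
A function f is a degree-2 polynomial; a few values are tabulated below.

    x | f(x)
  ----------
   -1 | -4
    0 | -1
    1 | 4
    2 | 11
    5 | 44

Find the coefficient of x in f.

Write f(x) = ax² + bx + c; the 5 given values yield a linear system in the 3 coefficients.
Solving, f(x) = x² + 4x - 1.
The coefficient of x is 4.

4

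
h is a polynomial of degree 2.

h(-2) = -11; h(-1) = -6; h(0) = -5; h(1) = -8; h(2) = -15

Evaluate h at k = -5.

-50

Write h(k) = ak² + bk + c; the 5 given values yield a linear system in the 3 coefficients.
Solving, h(k) = -2k² - k - 5.
Then h(-5) = -50.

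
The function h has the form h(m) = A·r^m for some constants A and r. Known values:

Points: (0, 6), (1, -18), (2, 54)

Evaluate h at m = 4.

Consecutive ratio: -18/6 = -3, and 54/(-18) = -3, so r = -3.
Then A·(-3)^0 = 6 gives A = 6, and h(m) = 6·(-3)^m.
h(4) = 6·(-3)^4 = 486.

486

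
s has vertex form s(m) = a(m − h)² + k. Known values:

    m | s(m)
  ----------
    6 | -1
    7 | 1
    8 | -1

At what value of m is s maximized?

First differences 2, -2; second difference -4 = 2a, so a = -2.
Expanding, the m-coefficient is −2ah = 4h; matching it to the data gives h = 7, and then k = 1.
So s(m) = -2(m − 7)² + 1.
Hence h = 7.

7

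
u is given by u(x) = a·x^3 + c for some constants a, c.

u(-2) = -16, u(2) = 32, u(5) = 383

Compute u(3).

From u(-2) = -16 and u(2) = 32: -8a + c = -16 and 8a + c = 32.
Subtracting: 16a = 48, so a = 3; then c = -16 − 3·(-8) = 8.
So u(x) = 3x³ + 8, and u(3) = 89.

89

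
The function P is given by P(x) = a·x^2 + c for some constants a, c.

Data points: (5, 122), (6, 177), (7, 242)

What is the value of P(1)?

From P(5) = 122 and P(6) = 177: 25a + c = 122 and 36a + c = 177.
Subtracting: 11a = 55, so a = 5; then c = 122 − 5·25 = -3.
So P(x) = 5x² − 3, and P(1) = 2.

2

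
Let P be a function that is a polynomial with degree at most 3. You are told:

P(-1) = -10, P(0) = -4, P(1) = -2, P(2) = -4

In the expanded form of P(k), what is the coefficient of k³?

Write P(k) = ak³ + bk² + ck + d; the 4 given values yield a linear system in the 4 coefficients.
Solving, the leading coefficient vanishes, and P(k) = -2k² + 4k - 4.
The coefficient of k³ is 0.

0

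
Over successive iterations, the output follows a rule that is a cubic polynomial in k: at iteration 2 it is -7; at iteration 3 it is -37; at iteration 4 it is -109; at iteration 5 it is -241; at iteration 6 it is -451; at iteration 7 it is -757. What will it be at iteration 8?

-1177

Write the value at k as T(k).
First differences: -30, -72, -132, -210, -306. Second differences: -42, -60, -78, -96. Third differences: -18, -18, -18.
Level-3 differences are constant, so T has degree 3.
Fitting a degree-3 polynomial gives T(k) = -3k³ + 6k² - 3k - 1.
Then T(8) = -1177.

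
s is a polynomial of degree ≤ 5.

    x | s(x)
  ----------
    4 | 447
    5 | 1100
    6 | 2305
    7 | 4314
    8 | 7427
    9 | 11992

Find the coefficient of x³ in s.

First differences: 653, 1205, 2009, 3113, 4565. Second differences: 552, 804, 1104, 1452. Third differences: 252, 300, 348. Fourth differences: 48, 48.
Level-4 differences are constant, so s has degree 4.
Fitting a degree-4 polynomial gives s(x) = 2x^4 - 2x³ + 4x² + x - 5.
The coefficient of x³ is -2.

-2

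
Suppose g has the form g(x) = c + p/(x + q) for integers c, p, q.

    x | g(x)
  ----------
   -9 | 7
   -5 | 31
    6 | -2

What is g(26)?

(g(x) − c)(x + q) = p for each data point; the three points give a linear system in c and q, then p follows.
Solving: c = 1, q = 4, p = -30, so g(x) = 1 − 30/(x + 4).
Then g(26) = 1 − 30/30 = 0.

0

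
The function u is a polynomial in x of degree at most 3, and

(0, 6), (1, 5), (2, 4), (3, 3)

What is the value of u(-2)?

8

First differences: -1, -1, -1.
Level-1 differences are constant, so u has degree 1.
Fitting a degree-1 polynomial gives u(x) = -x + 6.
Then u(-2) = 8.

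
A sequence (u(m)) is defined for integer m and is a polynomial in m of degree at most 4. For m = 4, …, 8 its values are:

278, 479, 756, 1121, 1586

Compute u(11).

First differences: 201, 277, 365, 465. Second differences: 76, 88, 100. Third differences: 12, 12.
Level-3 differences are constant, so u has degree 3.
Fitting a degree-3 polynomial gives u(m) = 2m³ + 8m² + 7m - 6.
Then u(11) = 3701.

3701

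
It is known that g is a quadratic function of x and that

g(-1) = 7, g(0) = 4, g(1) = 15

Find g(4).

Write g(x) = ax² + bx + c; the 3 given values yield a linear system in the 3 coefficients.
Solving, g(x) = 7x² + 4x + 4.
Then g(4) = 132.

132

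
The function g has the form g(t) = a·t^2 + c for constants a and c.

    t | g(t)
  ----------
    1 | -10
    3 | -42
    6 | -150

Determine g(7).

-202

From g(1) = -10 and g(3) = -42: 1a + c = -10 and 9a + c = -42.
Subtracting: 8a = -32, so a = -4; then c = -10 − (-4)·1 = -6.
So g(t) = -4t² − 6, and g(7) = -202.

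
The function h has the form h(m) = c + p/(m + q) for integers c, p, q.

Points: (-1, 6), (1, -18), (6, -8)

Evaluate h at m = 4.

-9

(h(m) − c)(m + q) = p for each data point; the three points give a linear system in c and q, then p follows.
Solving: c = -6, q = 0, p = -12, so h(m) = -6 − 12/(m + 0).
Then h(4) = -6 − 12/4 = -9.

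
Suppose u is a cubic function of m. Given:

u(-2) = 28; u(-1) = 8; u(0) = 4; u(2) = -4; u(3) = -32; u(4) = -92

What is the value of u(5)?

Write u(m) = am³ + bm² + cm + d; the 6 given values yield a linear system in the 4 coefficients.
Solving, u(m) = -2m³ + 2m² + 4.
Then u(5) = -196.

-196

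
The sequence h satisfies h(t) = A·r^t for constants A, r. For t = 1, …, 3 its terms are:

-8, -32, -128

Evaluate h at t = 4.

-512

Consecutive ratio: -32/(-8) = 4, and -128/(-32) = 4, so r = 4.
Then A·4^1 = -8 gives A = -2, and h(t) = -2·4^t.
h(4) = -2·4^4 = -512.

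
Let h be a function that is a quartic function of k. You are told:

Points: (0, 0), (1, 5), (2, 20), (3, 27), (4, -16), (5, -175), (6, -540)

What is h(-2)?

-28

First differences: 5, 15, 7, -43, -159, -365. Second differences: 10, -8, -50, -116, -206. Third differences: -18, -42, -66, -90. Fourth differences: -24, -24, -24.
Level-4 differences are constant, so h has degree 4.
Fitting a degree-4 polynomial gives h(k) = -k^4 + 3k³ + 3k².
Then h(-2) = -28.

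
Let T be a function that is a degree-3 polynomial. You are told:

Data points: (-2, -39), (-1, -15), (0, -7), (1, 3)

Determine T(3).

Write T(t) = at³ + bt² + ct + d; the 4 given values yield a linear system in the 4 coefficients.
Solving, T(t) = 3t³ + t² + 6t - 7.
Then T(3) = 101.

101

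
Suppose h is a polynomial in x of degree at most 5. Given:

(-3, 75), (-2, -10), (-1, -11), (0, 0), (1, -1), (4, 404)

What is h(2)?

10

Write h(x) = ax^5 + bx^4 + cx³ + dx² + ex + p; the 6 given values yield a linear system in the 6 coefficients.
Solving, the leading coefficient vanishes, and h(x) = 2x^4 - 8x² + 5x.
Then h(2) = 10.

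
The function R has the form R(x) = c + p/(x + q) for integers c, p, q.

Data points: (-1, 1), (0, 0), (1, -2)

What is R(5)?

(R(x) − c)(x + q) = p for each data point; the three points give a linear system in c and q, then p follows.
Solving: c = 4, q = -3, p = 12, so R(x) = 4 + 12/(x − 3).
Then R(5) = 4 + 12/2 = 10.

10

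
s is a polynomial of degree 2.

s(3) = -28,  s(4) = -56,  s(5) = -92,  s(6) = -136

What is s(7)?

First differences: -28, -36, -44. Second differences: -8, -8.
Level-2 differences are constant, so s has degree 2.
Fitting a degree-2 polynomial gives s(m) = -4m² + 8.
Then s(7) = -188.

-188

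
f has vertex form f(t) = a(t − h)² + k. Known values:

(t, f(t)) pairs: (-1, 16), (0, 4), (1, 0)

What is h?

First differences -12, -4; second difference 8 = 2a, so a = 4.
Expanding, the t-coefficient is −2ah = -8h; matching it to the data gives h = 1, and then k = 0.
So f(t) = 4(t − 1)² + 0.
Hence h = 1.

1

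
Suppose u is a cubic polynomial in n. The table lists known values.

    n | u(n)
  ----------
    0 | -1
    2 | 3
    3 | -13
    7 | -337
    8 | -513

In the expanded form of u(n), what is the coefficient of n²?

-1

Write u(n) = an³ + bn² + cn + d; the 5 given values yield a linear system in the 4 coefficients.
Solving, u(n) = -n³ - n² + 8n - 1.
The coefficient of n² is -1.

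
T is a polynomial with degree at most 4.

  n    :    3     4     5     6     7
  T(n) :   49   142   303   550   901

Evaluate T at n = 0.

-2

Write T(n) = an^4 + bn³ + cn² + dn + e; the 5 given values yield a linear system in the 5 coefficients.
Solving, the leading coefficient vanishes, and T(n) = 3n³ - 2n² - 4n - 2.
Then T(0) = -2.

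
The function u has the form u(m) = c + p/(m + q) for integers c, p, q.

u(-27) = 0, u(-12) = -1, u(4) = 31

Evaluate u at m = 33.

(u(m) − c)(m + q) = p for each data point; the three points give a linear system in c and q, then p follows.
Solving: c = 1, q = -3, p = 30, so u(m) = 1 + 30/(m − 3).
Then u(33) = 1 + 30/30 = 2.

2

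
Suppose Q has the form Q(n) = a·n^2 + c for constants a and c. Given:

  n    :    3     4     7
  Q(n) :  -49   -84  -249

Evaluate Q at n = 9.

From Q(3) = -49 and Q(4) = -84: 9a + c = -49 and 16a + c = -84.
Subtracting: 7a = -35, so a = -5; then c = -49 − (-5)·9 = -4.
So Q(n) = -5n² − 4, and Q(9) = -409.

-409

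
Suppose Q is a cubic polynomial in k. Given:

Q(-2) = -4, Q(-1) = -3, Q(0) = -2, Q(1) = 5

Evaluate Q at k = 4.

122

Write Q(k) = ak³ + bk² + ck + d; the 4 given values yield a linear system in the 4 coefficients.
Solving, Q(k) = k³ + 3k² + 3k - 2.
Then Q(4) = 122.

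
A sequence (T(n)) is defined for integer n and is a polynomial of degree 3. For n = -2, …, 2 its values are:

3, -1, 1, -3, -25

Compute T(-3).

25

First differences: -4, 2, -4, -22. Second differences: 6, -6, -18. Third differences: -12, -12.
Level-3 differences are constant, so T has degree 3.
Fitting a degree-3 polynomial gives T(n) = -2n³ - 3n² + n + 1.
Then T(-3) = 25.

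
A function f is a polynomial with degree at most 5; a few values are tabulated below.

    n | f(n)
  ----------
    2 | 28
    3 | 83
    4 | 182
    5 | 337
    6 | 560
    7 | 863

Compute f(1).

Write f(n) = an^5 + bn^4 + cn³ + dn² + en + p; the 6 given values yield a linear system in the 6 coefficients.
Solving, the top 2 coefficients vanish, and f(n) = 2n³ + 4n² - 3n + 2.
Then f(1) = 5.

5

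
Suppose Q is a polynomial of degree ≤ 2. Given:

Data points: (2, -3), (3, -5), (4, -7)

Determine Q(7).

First differences: -2, -2.
Level-1 differences are constant, so Q has degree 1.
Fitting a degree-1 polynomial gives Q(n) = -2n + 1.
Then Q(7) = -13.

-13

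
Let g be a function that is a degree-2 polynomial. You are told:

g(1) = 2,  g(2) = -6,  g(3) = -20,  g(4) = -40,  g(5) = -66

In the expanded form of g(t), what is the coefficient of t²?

-3

First differences: -8, -14, -20, -26. Second differences: -6, -6, -6.
Level-2 differences are constant, so g has degree 2.
Fitting a degree-2 polynomial gives g(t) = -3t² + t + 4.
The coefficient of t² is -3.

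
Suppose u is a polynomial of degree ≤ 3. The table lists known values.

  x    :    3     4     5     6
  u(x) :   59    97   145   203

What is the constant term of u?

5

First differences: 38, 48, 58. Second differences: 10, 10.
Level-2 differences are constant, so u has degree 2.
Fitting a degree-2 polynomial gives u(x) = 5x² + 3x + 5.
The constant term is u(0) = 5.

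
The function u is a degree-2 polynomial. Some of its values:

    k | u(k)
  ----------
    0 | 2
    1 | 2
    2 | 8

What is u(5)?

62

Write u(k) = ak² + bk + c; the 3 given values yield a linear system in the 3 coefficients.
Solving, u(k) = 3k² - 3k + 2.
Then u(5) = 62.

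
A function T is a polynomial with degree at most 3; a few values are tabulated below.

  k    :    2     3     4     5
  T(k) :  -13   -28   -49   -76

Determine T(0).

-1

First differences: -15, -21, -27. Second differences: -6, -6.
Level-2 differences are constant, so T has degree 2.
Fitting a degree-2 polynomial gives T(k) = -3k² - 1.
Then T(0) = -1.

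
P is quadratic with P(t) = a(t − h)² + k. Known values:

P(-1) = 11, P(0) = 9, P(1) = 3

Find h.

First differences -2, -6; second difference -4 = 2a, so a = -2.
Expanding, the t-coefficient is −2ah = 4h; matching it to the data gives h = -1, and then k = 11.
So P(t) = -2(t + 1)² + 11.
Hence h = -1.

-1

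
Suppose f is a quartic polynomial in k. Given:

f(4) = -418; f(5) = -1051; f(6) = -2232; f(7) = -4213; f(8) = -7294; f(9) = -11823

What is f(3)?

First differences: -633, -1181, -1981, -3081, -4529. Second differences: -548, -800, -1100, -1448. Third differences: -252, -300, -348. Fourth differences: -48, -48.
Level-4 differences are constant, so f has degree 4.
Fitting a degree-4 polynomial gives f(k) = -2k^4 + 2k³ - 2k² + k - 6.
Then f(3) = -129.

-129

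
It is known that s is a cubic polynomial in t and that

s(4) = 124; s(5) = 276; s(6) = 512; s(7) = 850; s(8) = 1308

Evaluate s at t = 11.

First differences: 152, 236, 338, 458. Second differences: 84, 102, 120. Third differences: 18, 18.
Level-3 differences are constant, so s has degree 3.
Fitting a degree-3 polynomial gives s(t) = 3t³ - 3t² - 4t - 4.
Then s(11) = 3582.

3582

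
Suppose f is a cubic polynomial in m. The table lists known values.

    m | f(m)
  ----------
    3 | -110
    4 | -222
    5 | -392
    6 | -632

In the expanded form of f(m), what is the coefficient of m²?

Write f(m) = am³ + bm² + cm + d; the 4 given values yield a linear system in the 4 coefficients.
Solving, f(m) = -2m³ - 5m² - 3m - 2.
The coefficient of m² is -5.

-5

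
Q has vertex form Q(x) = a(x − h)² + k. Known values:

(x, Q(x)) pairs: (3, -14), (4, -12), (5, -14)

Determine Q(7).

First differences 2, -2; second difference -4 = 2a, so a = -2.
Expanding, the x-coefficient is −2ah = 4h; matching it to the data gives h = 4, and then k = -12.
So Q(x) = -2(x − 4)² − 12.
Q(7) = -2·3² − 12 = -30.

-30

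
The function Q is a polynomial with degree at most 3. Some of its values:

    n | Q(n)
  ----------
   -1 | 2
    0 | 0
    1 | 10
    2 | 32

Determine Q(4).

Write Q(n) = an³ + bn² + cn + d; the 4 given values yield a linear system in the 4 coefficients.
Solving, the leading coefficient vanishes, and Q(n) = 6n² + 4n.
Then Q(4) = 112.

112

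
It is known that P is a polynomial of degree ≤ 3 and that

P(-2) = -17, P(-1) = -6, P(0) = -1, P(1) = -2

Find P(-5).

-86

First differences: 11, 5, -1. Second differences: -6, -6.
Level-2 differences are constant, so P has degree 2.
Fitting a degree-2 polynomial gives P(m) = -3m² + 2m - 1.
Then P(-5) = -86.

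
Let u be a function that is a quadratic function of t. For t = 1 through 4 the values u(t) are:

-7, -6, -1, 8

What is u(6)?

First differences: 1, 5, 9. Second differences: 4, 4.
Level-2 differences are constant, so u has degree 2.
Fitting a degree-2 polynomial gives u(t) = 2t² - 5t - 4.
Then u(6) = 38.

38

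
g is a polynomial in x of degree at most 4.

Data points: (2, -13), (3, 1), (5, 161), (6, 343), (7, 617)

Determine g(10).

2171

Write g(x) = ax^4 + bx³ + cx² + dx + e; the 5 given values yield a linear system in the 5 coefficients.
Solving, the leading coefficient vanishes, and g(x) = 3x³ - 8x² - 3x + 1.
Then g(10) = 2171.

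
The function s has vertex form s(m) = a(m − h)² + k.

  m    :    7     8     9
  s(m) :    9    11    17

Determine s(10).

First differences 2, 6; second difference 4 = 2a, so a = 2.
Expanding, the m-coefficient is −2ah = -4h; matching it to the data gives h = 7, and then k = 9.
So s(m) = 2(m − 7)² + 9.
s(10) = 2·3² + 9 = 27.

27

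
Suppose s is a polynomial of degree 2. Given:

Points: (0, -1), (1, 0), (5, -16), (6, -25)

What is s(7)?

Write s(k) = ak² + bk + c; the 4 given values yield a linear system in the 3 coefficients.
Solving, s(k) = -k² + 2k - 1.
Then s(7) = -36.

-36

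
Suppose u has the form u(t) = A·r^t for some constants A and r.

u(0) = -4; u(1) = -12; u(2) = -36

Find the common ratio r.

Consecutive ratio: -12/(-4) = 3, and -36/(-12) = 3, so r = 3.
Then A·3^0 = -4 gives A = -4, and u(t) = -4·3^t.

3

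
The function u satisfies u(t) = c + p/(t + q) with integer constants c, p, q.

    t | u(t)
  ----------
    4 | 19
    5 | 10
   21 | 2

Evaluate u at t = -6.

(u(t) − c)(t + q) = p for each data point; the three points give a linear system in c and q, then p follows.
Solving: c = 1, q = -3, p = 18, so u(t) = 1 + 18/(t − 3).
Then u(-6) = 1 + 18/(-9) = -1.

-1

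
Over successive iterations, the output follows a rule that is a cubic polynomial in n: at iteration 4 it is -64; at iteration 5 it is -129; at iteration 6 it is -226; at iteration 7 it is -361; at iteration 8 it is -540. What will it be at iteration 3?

Write the value at n as P(n).
Write P(n) = an³ + bn² + cn + d; the 5 given values yield a linear system in the 4 coefficients.
Solving, P(n) = -n³ - n² + 5n - 4.
Then P(3) = -25.

-25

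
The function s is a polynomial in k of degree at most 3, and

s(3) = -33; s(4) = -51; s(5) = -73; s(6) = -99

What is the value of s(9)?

First differences: -18, -22, -26. Second differences: -4, -4.
Level-2 differences are constant, so s has degree 2.
Fitting a degree-2 polynomial gives s(k) = -2k² - 4k - 3.
Then s(9) = -201.

-201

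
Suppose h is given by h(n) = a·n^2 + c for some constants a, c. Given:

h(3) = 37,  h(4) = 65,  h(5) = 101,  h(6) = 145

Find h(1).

From h(3) = 37 and h(4) = 65: 9a + c = 37 and 16a + c = 65.
Subtracting: 7a = 28, so a = 4; then c = 37 − 4·9 = 1.
So h(n) = 4n² + 1, and h(1) = 5.

5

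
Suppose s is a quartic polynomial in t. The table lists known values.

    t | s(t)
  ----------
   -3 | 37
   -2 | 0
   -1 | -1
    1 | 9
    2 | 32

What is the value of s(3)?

115

Write s(t) = at^4 + bt³ + ct² + dt + e; the 5 given values yield a linear system in the 5 coefficients.
Solving, s(t) = t^4 + t³ - t² + 4t + 4.
Then s(3) = 115.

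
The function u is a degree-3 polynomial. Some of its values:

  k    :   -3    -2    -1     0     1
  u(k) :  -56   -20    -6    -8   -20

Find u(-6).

Write u(k) = ak³ + bk² + ck + d; the 5 given values yield a linear system in the 4 coefficients.
Solving, u(k) = k³ - 5k² - 8k - 8.
Then u(-6) = -356.

-356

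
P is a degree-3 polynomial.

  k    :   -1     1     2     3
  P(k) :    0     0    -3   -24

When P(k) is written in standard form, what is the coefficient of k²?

Write P(k) = ak³ + bk² + ck + d; the 4 given values yield a linear system in the 4 coefficients.
Solving, P(k) = -2k³ + 3k² + 2k - 3.
The coefficient of k² is 3.

3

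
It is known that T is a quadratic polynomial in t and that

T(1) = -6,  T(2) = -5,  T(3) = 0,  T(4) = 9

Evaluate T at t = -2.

First differences: 1, 5, 9. Second differences: 4, 4.
Level-2 differences are constant, so T has degree 2.
Fitting a degree-2 polynomial gives T(t) = 2t² - 5t - 3.
Then T(-2) = 15.

15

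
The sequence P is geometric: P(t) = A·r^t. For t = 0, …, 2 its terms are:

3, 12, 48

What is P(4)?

768

Consecutive ratio: 12/3 = 4, and 48/12 = 4, so r = 4.
Then A·4^0 = 3 gives A = 3, and P(t) = 3·4^t.
P(4) = 3·4^4 = 768.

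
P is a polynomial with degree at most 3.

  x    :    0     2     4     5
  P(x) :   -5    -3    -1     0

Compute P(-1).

Write P(x) = ax³ + bx² + cx + d; the 4 given values yield a linear system in the 4 coefficients.
Solving, the top 2 coefficients vanish, and P(x) = x - 5.
Then P(-1) = -6.

-6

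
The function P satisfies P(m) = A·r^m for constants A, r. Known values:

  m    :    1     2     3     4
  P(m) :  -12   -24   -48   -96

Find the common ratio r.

Consecutive ratio: -24/(-12) = 2, and -48/(-24) = 2, so r = 2.
Then A·2^1 = -12 gives A = -6, and P(m) = -6·2^m.

2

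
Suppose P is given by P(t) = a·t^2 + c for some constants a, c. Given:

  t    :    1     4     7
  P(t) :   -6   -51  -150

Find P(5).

From P(1) = -6 and P(4) = -51: 1a + c = -6 and 16a + c = -51.
Subtracting: 15a = -45, so a = -3; then c = -6 − (-3)·1 = -3.
So P(t) = -3t² − 3, and P(5) = -78.

-78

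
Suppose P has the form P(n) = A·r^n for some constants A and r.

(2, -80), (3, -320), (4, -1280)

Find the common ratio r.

Consecutive ratio: -320/(-80) = 4, and -1280/(-320) = 4, so r = 4.
Then A·4^2 = -80 gives A = -5, and P(n) = -5·4^n.

4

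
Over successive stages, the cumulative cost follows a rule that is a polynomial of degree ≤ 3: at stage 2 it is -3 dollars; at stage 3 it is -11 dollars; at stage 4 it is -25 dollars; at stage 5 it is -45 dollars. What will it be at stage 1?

-1

Write the value at m as g(m).
First differences: -8, -14, -20. Second differences: -6, -6.
Level-2 differences are constant, so g has degree 2.
Fitting a degree-2 polynomial gives g(m) = -3m² + 7m - 5.
Then g(1) = -1.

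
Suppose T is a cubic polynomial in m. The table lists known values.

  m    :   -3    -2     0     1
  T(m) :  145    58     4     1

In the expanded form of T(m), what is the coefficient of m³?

Write T(m) = am³ + bm² + cm + d; the 4 given values yield a linear system in the 4 coefficients.
Solving, T(m) = -3m³ + 5m² - 5m + 4.
The coefficient of m³ is -3.

-3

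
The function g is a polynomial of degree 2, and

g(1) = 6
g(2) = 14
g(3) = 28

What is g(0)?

Write g(x) = ax² + bx + c; the 3 given values yield a linear system in the 3 coefficients.
Solving, g(x) = 3x² - x + 4.
Then g(0) = 4.

4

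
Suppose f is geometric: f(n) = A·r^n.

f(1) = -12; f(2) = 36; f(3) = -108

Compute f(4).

Consecutive ratio: 36/(-12) = -3, and -108/36 = -3, so r = -3.
Then A·(-3)^1 = -12 gives A = 4, and f(n) = 4·(-3)^n.
f(4) = 4·(-3)^4 = 324.

324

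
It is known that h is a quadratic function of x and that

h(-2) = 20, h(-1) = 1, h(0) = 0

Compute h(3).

Write h(x) = ax² + bx + c; the 3 given values yield a linear system in the 3 coefficients.
Solving, h(x) = 9x² + 8x.
Then h(3) = 105.

105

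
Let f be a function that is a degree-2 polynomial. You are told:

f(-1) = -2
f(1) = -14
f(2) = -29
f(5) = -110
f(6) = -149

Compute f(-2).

Write f(n) = an² + bn + c; the 5 given values yield a linear system in the 3 coefficients.
Solving, f(n) = -3n² - 6n - 5.
Then f(-2) = -5.

-5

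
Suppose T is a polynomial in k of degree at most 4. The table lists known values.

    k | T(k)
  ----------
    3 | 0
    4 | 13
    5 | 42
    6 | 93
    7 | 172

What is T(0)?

-3

Write T(k) = ak^4 + bk³ + ck² + dk + e; the 5 given values yield a linear system in the 5 coefficients.
Solving, the leading coefficient vanishes, and T(k) = k³ - 4k² + 4k - 3.
The constant term is T(0) = -3.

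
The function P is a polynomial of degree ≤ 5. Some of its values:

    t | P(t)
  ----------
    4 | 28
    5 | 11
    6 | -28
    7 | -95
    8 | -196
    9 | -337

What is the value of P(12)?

-1060

First differences: -17, -39, -67, -101, -141. Second differences: -22, -28, -34, -40. Third differences: -6, -6, -6.
Level-3 differences are constant, so P has degree 3.
Fitting a degree-3 polynomial gives P(t) = -t³ + 4t² + 8t - 4.
Then P(12) = -1060.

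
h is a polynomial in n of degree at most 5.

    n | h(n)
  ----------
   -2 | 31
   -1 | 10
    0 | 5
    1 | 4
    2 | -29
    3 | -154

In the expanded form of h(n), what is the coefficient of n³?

Write h(n) = an^5 + bn^4 + cn³ + dn² + en + p; the 6 given values yield a linear system in the 6 coefficients.
Solving, the leading coefficient vanishes, and h(n) = -n^4 - 4n³ + 3n² + n + 5.
The coefficient of n³ is -4.

-4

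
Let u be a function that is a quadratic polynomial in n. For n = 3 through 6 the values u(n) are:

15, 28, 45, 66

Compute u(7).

First differences: 13, 17, 21. Second differences: 4, 4.
Level-2 differences are constant, so u has degree 2.
Fitting a degree-2 polynomial gives u(n) = 2n² - n.
Then u(7) = 91.

91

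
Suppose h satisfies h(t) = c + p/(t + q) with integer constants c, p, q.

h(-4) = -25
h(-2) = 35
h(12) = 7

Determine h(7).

8

(h(t) − c)(t + q) = p for each data point; the three points give a linear system in c and q, then p follows.
Solving: c = 5, q = 3, p = 30, so h(t) = 5 + 30/(t + 3).
Then h(7) = 5 + 30/10 = 8.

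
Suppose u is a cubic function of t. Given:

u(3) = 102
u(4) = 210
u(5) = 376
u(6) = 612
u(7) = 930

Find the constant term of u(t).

6

First differences: 108, 166, 236, 318. Second differences: 58, 70, 82. Third differences: 12, 12.
Level-3 differences are constant, so u has degree 3.
Fitting a degree-3 polynomial gives u(t) = 2t³ + 5t² - t + 6.
The constant term is u(0) = 6.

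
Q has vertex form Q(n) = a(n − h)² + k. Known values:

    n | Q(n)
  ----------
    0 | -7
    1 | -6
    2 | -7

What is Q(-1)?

-10

First differences 1, -1; second difference -2 = 2a, so a = -1.
Expanding, the n-coefficient is −2ah = 2h; matching it to the data gives h = 1, and then k = -6.
So Q(n) = -1(n − 1)² − 6.
Q(-1) = -1·(-2)² − 6 = -10.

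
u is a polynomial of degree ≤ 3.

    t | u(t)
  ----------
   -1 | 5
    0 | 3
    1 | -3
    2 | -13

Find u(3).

-27

Write u(t) = at³ + bt² + ct + d; the 4 given values yield a linear system in the 4 coefficients.
Solving, the leading coefficient vanishes, and u(t) = -2t² - 4t + 3.
Then u(3) = -27.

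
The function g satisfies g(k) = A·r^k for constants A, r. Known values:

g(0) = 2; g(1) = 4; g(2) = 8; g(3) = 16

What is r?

Consecutive ratio: 4/2 = 2, and 8/4 = 2, so r = 2.
Then A·2^0 = 2 gives A = 2, and g(k) = 2·2^k.

2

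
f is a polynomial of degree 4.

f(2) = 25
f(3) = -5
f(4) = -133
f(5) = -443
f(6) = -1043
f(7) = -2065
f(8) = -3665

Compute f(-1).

7

First differences: -30, -128, -310, -600, -1022, -1600. Second differences: -98, -182, -290, -422, -578. Third differences: -84, -108, -132, -156. Fourth differences: -24, -24, -24.
Level-4 differences are constant, so f has degree 4.
Fitting a degree-4 polynomial gives f(k) = -k^4 + 6k² + 5k + 7.
Then f(-1) = 7.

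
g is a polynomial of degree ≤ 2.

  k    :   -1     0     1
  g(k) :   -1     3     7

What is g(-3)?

-9

First differences: 4, 4.
Level-1 differences are constant, so g has degree 1.
Fitting a degree-1 polynomial gives g(k) = 4k + 3.
Then g(-3) = -9.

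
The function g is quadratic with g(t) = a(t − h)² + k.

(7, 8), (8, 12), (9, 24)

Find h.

7

First differences 4, 12; second difference 8 = 2a, so a = 4.
Expanding, the t-coefficient is −2ah = -8h; matching it to the data gives h = 7, and then k = 8.
So g(t) = 4(t − 7)² + 8.
Hence h = 7.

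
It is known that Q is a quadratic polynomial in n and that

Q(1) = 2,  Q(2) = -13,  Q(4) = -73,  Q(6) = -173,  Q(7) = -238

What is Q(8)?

Write Q(n) = an² + bn + c; the 5 given values yield a linear system in the 3 coefficients.
Solving, Q(n) = -5n² + 7.
Then Q(8) = -313.

-313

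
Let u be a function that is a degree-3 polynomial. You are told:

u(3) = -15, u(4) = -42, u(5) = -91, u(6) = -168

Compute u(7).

Write u(x) = ax³ + bx² + cx + d; the 4 given values yield a linear system in the 4 coefficients.
Solving, u(x) = -x³ + x² + 3x - 6.
Then u(7) = -279.

-279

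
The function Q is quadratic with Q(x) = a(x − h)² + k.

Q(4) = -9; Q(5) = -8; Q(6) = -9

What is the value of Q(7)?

First differences 1, -1; second difference -2 = 2a, so a = -1.
Expanding, the x-coefficient is −2ah = 2h; matching it to the data gives h = 5, and then k = -8.
So Q(x) = -1(x − 5)² − 8.
Q(7) = -1·2² − 8 = -12.

-12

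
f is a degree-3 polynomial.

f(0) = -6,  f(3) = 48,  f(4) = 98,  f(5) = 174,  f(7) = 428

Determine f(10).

Write f(m) = am³ + bm² + cm + d; the 5 given values yield a linear system in the 4 coefficients.
Solving, f(m) = m³ + m² + 6m - 6.
Then f(10) = 1154.

1154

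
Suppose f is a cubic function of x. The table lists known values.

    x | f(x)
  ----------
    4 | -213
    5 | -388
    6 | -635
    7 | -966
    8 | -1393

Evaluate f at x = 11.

Write f(x) = ax³ + bx² + cx + d; the 5 given values yield a linear system in the 4 coefficients.
Solving, f(x) = -2x³ - 6x² + x + 7.
Then f(11) = -3370.

-3370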